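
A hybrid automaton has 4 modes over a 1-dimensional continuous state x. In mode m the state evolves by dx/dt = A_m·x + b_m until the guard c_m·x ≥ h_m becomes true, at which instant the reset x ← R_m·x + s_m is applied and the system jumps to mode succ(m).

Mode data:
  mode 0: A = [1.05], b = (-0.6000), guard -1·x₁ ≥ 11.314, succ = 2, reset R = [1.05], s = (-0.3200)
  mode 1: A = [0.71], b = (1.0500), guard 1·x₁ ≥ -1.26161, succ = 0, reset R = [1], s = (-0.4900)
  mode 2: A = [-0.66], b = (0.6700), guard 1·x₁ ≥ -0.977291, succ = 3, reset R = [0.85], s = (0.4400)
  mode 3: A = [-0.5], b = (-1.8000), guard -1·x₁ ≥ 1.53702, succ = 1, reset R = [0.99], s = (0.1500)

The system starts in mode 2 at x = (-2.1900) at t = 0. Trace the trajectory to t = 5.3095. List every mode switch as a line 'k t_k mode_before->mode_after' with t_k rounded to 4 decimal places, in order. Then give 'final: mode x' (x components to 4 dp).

Mode 2: guard c·x = -0.9773 hit at Δt = 0.7203 (t = 0.7203), x⁻ = (-0.9773) → reset → x⁺ = (-0.3907), jump to mode 3
Mode 3: guard c·x = 1.5370 hit at Δt = 0.8838 (t = 1.6041), x⁻ = (-1.5370) → reset → x⁺ = (-1.3716), jump to mode 1
Mode 1: guard c·x = -1.2616 hit at Δt = 0.9946 (t = 2.5987), x⁻ = (-1.2616) → reset → x⁺ = (-1.7516), jump to mode 0
Mode 0: guard c·x = 11.3140 hit at Δt = 1.5547 (t = 4.1534), x⁻ = (-11.3140) → reset → x⁺ = (-12.1997), jump to mode 2
Mode 2: flow for 1.1561 to horizon, guard not reached → x = (-5.1465)

1 0.7203 2->3
2 1.6041 3->1
3 2.5987 1->0
4 4.1534 0->2
final: 2 -5.1465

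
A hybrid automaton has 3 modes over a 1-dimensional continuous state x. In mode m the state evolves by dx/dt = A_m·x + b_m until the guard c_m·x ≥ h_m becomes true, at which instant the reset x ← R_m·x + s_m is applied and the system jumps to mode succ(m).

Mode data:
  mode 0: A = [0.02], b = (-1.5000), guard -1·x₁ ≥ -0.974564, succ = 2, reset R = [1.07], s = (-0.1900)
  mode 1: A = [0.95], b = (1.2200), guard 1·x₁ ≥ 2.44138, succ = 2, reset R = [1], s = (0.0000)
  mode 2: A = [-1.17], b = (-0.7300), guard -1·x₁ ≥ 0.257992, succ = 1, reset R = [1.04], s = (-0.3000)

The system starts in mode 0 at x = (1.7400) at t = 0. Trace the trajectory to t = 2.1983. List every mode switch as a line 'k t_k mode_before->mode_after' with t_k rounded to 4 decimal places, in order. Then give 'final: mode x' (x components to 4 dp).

Mode 0: guard c·x = -0.9746 hit at Δt = 0.5197 (t = 0.5197), x⁻ = (0.9746) → reset → x⁺ = (0.8528), jump to mode 2
Mode 2: guard c·x = 0.2580 hit at Δt = 1.1924 (t = 1.7121), x⁻ = (-0.2580) → reset → x⁺ = (-0.5683), jump to mode 1
Mode 1: flow for 0.4862 to horizon, guard not reached → x = (-0.1480)

1 0.5197 0->2
2 1.7121 2->1
final: 1 -0.1480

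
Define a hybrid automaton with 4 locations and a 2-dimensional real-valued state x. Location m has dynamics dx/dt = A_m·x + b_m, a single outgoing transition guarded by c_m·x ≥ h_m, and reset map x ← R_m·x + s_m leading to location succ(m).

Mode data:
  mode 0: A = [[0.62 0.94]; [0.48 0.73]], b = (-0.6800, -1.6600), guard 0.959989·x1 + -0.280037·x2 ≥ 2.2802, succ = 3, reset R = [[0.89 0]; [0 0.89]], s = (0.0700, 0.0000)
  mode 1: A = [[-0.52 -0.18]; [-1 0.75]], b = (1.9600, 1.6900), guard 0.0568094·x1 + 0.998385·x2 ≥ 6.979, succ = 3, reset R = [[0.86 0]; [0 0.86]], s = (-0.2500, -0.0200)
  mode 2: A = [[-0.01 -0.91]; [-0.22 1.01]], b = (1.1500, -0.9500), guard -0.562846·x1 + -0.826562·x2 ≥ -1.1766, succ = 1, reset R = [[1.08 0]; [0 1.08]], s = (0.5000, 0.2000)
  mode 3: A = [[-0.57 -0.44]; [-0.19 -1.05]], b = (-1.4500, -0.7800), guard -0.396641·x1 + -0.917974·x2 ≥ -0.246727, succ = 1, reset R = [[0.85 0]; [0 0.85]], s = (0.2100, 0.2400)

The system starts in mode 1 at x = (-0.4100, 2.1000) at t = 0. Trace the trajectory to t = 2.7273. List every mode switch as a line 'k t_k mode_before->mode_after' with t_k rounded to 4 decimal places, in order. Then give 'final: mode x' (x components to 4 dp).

1 1.0408 1->3
2 2.3070 3->1
final: 1 -0.7802 3.2181

Mode 1: guard c·x = 6.9790 hit at Δt = 1.0408 (t = 1.0408), x⁻ = (0.6822, 6.9515) → reset → x⁺ = (0.3367, 5.9583), jump to mode 3
Mode 3: guard c·x = -0.2467 hit at Δt = 1.2662 (t = 2.3070), x⁻ = (-2.2464, 1.2394) → reset → x⁺ = (-1.6994, 1.2935), jump to mode 1
Mode 1: flow for 0.4203 to horizon, guard not reached → x = (-0.7802, 3.2181)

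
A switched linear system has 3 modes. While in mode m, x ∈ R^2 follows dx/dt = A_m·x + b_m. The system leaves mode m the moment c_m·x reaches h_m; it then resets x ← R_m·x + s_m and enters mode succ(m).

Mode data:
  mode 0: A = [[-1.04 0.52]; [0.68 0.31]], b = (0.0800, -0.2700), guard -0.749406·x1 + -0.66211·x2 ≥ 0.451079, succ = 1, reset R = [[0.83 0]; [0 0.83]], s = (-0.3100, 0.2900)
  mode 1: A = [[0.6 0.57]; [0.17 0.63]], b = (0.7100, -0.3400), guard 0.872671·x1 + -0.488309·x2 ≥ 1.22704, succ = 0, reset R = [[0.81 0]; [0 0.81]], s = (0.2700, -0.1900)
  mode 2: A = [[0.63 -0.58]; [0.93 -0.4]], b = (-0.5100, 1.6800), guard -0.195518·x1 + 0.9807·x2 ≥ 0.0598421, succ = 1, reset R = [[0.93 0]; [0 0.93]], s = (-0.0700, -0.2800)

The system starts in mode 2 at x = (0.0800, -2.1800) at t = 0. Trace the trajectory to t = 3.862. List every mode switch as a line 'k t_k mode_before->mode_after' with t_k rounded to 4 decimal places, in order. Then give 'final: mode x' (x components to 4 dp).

1 0.9834 2->1
2 1.9485 1->0
3 3.1227 0->1
final: 1 0.0086 -0.9757

Mode 2: guard c·x = 0.0598 hit at Δt = 0.9834 (t = 0.9834), x⁻ = (0.3149, 0.1238) → reset → x⁺ = (0.2228, -0.1649), jump to mode 1
Mode 1: guard c·x = 1.2270 hit at Δt = 0.9651 (t = 1.9485), x⁻ = (1.0571, -0.6237) → reset → x⁺ = (1.1262, -0.6952), jump to mode 0
Mode 0: guard c·x = 0.4511 hit at Δt = 1.1742 (t = 3.1227), x⁻ = (0.1351, -0.8342) → reset → x⁺ = (-0.1979, -0.4024), jump to mode 1
Mode 1: flow for 0.7393 to horizon, guard not reached → x = (0.0086, -0.9757)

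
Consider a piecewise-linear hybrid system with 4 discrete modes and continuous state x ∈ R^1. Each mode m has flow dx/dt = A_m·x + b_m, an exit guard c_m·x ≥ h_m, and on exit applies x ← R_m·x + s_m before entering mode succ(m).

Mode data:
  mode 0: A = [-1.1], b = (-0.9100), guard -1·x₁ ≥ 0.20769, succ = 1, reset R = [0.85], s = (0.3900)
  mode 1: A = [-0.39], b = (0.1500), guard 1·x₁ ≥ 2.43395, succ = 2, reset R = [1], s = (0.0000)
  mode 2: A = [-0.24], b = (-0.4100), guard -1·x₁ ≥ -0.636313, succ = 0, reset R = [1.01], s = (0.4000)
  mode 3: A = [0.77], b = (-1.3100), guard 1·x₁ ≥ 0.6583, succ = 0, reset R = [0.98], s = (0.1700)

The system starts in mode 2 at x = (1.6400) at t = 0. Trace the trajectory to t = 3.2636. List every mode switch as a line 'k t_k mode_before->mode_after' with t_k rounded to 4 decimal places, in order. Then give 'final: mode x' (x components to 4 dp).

Mode 2: guard c·x = -0.6363 hit at Δt = 1.4847 (t = 1.4847), x⁻ = (0.6363) → reset → x⁺ = (1.0427), jump to mode 0
Mode 0: guard c·x = 0.2077 hit at Δt = 1.0042 (t = 2.4889), x⁻ = (-0.2077) → reset → x⁺ = (0.2135), jump to mode 1
Mode 1: flow for 0.7747 to horizon, guard not reached → x = (0.2581)

1 1.4847 2->0
2 2.4889 0->1
final: 1 0.2581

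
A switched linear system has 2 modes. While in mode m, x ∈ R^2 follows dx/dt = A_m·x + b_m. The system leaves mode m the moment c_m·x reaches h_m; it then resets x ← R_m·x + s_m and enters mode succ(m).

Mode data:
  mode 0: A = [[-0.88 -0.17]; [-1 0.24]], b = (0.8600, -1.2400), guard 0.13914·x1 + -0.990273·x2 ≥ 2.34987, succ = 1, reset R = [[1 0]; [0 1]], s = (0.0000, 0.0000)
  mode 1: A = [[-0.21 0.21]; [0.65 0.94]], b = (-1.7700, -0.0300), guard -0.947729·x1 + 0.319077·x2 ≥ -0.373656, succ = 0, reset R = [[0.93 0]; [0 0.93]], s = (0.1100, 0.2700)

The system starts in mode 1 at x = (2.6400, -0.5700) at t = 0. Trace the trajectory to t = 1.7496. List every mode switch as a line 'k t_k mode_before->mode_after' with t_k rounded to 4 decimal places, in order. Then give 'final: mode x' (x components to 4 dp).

Mode 1: guard c·x = -0.3737 hit at Δt = 1.0143 (t = 1.0143), x⁻ = (0.5053, 0.3297) → reset → x⁺ = (0.5799, 0.5766), jump to mode 0
Mode 0: flow for 0.7353 to horizon, guard not reached → x = (0.7859, -0.8530)

1 1.0143 1->0
final: 0 0.7859 -0.8530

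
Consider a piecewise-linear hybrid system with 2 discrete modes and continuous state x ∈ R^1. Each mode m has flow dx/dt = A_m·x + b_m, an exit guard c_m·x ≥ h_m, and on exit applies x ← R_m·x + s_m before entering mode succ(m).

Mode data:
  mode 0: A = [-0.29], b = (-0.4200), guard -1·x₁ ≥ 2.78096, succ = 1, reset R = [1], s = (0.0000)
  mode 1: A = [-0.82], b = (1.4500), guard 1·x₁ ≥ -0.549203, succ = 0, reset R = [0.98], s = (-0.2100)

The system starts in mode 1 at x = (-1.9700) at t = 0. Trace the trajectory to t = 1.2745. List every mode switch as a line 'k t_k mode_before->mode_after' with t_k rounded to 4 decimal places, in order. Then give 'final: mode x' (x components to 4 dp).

1 0.5831 1->0
final: 0 -0.8754

Mode 1: guard c·x = -0.5492 hit at Δt = 0.5831 (t = 0.5831), x⁻ = (-0.5492) → reset → x⁺ = (-0.7482), jump to mode 0
Mode 0: flow for 0.6914 to horizon, guard not reached → x = (-0.8754)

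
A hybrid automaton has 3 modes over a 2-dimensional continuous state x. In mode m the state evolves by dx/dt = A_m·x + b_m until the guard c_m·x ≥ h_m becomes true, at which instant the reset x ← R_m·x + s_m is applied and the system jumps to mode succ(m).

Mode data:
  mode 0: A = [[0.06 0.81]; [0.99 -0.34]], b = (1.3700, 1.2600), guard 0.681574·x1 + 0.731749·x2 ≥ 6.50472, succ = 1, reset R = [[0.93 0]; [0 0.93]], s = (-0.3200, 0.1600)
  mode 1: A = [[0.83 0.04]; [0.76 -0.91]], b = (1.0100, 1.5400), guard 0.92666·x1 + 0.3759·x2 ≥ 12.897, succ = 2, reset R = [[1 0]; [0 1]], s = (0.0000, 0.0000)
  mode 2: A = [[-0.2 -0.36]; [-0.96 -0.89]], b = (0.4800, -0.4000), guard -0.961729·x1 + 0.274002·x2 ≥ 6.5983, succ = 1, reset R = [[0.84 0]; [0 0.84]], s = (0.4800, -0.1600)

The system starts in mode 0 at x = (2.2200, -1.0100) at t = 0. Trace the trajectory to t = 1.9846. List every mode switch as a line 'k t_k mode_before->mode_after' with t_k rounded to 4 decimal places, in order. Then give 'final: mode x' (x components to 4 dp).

1 1.1847 0->1
final: 1 10.3847 5.9664

Mode 0: guard c·x = 6.5047 hit at Δt = 1.1847 (t = 1.1847), x⁻ = (5.3422, 3.9134) → reset → x⁺ = (4.6482, 3.7995), jump to mode 1
Mode 1: flow for 0.7999 to horizon, guard not reached → x = (10.3847, 5.9664)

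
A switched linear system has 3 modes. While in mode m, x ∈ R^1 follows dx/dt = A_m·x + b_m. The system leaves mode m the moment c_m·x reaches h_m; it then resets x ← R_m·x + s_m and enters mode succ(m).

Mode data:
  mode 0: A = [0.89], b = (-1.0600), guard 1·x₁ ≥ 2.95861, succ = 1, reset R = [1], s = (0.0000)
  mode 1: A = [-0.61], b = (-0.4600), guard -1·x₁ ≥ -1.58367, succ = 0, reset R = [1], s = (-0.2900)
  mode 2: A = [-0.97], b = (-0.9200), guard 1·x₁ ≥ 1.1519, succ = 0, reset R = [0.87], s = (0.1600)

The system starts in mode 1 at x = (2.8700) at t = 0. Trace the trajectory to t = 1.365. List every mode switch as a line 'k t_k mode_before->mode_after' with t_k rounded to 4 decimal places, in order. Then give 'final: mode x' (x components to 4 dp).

1 0.7187 1->0
final: 0 1.3735

Mode 1: guard c·x = -1.5837 hit at Δt = 0.7187 (t = 0.7187), x⁻ = (1.5837) → reset → x⁺ = (1.2937), jump to mode 0
Mode 0: flow for 0.6463 to horizon, guard not reached → x = (1.3735)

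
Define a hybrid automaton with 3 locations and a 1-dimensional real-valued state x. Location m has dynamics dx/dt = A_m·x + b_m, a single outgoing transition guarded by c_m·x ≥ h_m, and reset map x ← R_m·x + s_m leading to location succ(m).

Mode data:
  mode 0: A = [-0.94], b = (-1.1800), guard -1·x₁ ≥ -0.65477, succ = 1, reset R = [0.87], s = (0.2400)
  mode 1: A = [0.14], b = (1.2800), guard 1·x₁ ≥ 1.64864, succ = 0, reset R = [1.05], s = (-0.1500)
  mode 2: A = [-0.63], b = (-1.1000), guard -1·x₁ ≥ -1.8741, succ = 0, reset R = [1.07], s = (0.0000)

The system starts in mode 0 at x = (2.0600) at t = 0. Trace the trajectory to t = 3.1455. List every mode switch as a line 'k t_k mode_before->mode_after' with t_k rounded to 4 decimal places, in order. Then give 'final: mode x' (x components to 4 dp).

1 0.5866 0->1
2 1.1647 1->0
3 1.5853 0->1
4 2.1634 1->0
5 2.5840 0->1
final: 1 1.6235

Mode 0: guard c·x = -0.6548 hit at Δt = 0.5866 (t = 0.5866), x⁻ = (0.6548) → reset → x⁺ = (0.8096), jump to mode 1
Mode 1: guard c·x = 1.6486 hit at Δt = 0.5781 (t = 1.1647), x⁻ = (1.6486) → reset → x⁺ = (1.5811), jump to mode 0
Mode 0: guard c·x = -0.6548 hit at Δt = 0.4206 (t = 1.5853), x⁻ = (0.6548) → reset → x⁺ = (0.8096), jump to mode 1
Mode 1: guard c·x = 1.6486 hit at Δt = 0.5781 (t = 2.1634), x⁻ = (1.6486) → reset → x⁺ = (1.5811), jump to mode 0
Mode 0: guard c·x = -0.6548 hit at Δt = 0.4206 (t = 2.5840), x⁻ = (0.6548) → reset → x⁺ = (0.8096), jump to mode 1
Mode 1: flow for 0.5615 to horizon, guard not reached → x = (1.6235)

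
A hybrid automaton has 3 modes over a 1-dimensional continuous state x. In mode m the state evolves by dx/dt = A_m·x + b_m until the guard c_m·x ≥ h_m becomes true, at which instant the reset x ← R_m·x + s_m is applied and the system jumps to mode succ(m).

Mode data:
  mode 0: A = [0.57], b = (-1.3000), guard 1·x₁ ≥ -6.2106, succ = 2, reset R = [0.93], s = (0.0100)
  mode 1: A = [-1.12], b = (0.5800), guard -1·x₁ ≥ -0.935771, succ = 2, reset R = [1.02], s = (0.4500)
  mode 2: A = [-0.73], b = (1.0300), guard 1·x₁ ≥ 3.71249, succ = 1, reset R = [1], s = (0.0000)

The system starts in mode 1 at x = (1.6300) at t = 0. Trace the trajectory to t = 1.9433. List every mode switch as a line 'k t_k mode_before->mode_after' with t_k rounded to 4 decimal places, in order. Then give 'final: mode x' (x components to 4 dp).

Mode 1: guard c·x = -0.9358 hit at Δt = 0.8739 (t = 0.8739), x⁻ = (0.9358) → reset → x⁺ = (1.4045), jump to mode 2
Mode 2: flow for 1.0694 to horizon, guard not reached → x = (1.4080)

1 0.8739 1->2
final: 2 1.4080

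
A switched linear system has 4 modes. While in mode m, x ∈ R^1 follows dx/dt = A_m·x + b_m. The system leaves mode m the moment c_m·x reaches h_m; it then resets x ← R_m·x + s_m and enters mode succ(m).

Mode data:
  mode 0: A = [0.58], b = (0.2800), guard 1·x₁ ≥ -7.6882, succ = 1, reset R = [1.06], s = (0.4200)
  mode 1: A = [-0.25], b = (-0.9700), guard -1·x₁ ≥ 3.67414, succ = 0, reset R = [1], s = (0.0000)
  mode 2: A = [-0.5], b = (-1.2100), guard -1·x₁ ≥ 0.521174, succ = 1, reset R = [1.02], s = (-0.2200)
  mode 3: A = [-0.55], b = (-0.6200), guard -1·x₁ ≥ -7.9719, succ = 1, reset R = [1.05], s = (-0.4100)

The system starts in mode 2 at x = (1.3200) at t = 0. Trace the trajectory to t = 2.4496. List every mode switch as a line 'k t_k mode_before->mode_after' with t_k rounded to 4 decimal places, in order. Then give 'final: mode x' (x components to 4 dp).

Mode 2: guard c·x = 0.5212 hit at Δt = 1.3557 (t = 1.3557), x⁻ = (-0.5212) → reset → x⁺ = (-0.7516), jump to mode 1
Mode 1: flow for 1.0939 to horizon, guard not reached → x = (-1.5001)

1 1.3557 2->1
final: 1 -1.5001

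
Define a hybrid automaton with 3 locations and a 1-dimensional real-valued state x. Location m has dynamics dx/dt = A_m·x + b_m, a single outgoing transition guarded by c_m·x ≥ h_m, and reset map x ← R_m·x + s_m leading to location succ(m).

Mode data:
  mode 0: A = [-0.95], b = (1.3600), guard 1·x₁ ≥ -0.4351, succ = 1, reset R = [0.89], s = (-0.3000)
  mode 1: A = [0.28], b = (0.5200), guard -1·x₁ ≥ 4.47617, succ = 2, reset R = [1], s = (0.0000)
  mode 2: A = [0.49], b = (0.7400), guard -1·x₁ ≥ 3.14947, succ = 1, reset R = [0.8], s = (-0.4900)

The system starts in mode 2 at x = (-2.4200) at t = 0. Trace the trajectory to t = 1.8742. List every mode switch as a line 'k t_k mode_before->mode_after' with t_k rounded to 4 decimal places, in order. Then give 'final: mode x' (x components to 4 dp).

Mode 2: guard c·x = 3.1495 hit at Δt = 1.2016 (t = 1.2016), x⁻ = (-3.1495) → reset → x⁺ = (-3.0096), jump to mode 1
Mode 1: flow for 0.6726 to horizon, guard not reached → x = (-3.2484)

1 1.2016 2->1
final: 1 -3.2484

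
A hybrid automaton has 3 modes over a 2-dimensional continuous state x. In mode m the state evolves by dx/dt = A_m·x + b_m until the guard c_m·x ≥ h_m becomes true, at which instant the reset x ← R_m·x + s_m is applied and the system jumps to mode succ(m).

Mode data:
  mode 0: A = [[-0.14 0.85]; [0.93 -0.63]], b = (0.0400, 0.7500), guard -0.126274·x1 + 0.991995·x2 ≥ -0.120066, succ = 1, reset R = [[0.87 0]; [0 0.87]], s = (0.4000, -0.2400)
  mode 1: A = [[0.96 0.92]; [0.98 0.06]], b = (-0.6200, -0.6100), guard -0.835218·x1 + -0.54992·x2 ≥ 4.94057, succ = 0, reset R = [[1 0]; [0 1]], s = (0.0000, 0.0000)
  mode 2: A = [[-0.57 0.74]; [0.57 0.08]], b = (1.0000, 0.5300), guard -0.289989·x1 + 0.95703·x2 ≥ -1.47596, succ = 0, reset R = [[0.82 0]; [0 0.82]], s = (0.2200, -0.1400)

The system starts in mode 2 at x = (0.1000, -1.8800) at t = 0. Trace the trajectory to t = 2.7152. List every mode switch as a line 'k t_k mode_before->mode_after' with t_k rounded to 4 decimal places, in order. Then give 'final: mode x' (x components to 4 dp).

1 0.8092 2->0
2 2.2933 0->1
final: 1 -0.7236 -0.8311

Mode 2: guard c·x = -1.4760 hit at Δt = 0.8092 (t = 0.8092), x⁻ = (-0.1089, -1.5752) → reset → x⁺ = (0.1307, -1.4317), jump to mode 0
Mode 0: guard c·x = -0.1201 hit at Δt = 1.4841 (t = 2.2933), x⁻ = (-0.5538, -0.1915) → reset → x⁺ = (-0.0818, -0.4066), jump to mode 1
Mode 1: flow for 0.4219 to horizon, guard not reached → x = (-0.7236, -0.8311)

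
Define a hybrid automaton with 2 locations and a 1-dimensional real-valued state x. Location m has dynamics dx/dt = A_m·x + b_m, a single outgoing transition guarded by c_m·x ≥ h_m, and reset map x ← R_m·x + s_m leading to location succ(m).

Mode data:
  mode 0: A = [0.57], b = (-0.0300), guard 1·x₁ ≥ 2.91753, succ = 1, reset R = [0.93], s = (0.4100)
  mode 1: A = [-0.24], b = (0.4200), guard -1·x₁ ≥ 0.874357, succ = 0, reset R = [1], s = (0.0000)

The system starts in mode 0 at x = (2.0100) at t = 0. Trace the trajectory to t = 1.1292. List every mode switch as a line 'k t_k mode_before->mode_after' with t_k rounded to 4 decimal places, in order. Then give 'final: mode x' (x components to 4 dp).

Mode 0: guard c·x = 2.9175 hit at Δt = 0.6683 (t = 0.6683), x⁻ = (2.9175) → reset → x⁺ = (3.1233), jump to mode 1
Mode 1: flow for 0.4609 to horizon, guard not reached → x = (2.9795)

1 0.6683 0->1
final: 1 2.9795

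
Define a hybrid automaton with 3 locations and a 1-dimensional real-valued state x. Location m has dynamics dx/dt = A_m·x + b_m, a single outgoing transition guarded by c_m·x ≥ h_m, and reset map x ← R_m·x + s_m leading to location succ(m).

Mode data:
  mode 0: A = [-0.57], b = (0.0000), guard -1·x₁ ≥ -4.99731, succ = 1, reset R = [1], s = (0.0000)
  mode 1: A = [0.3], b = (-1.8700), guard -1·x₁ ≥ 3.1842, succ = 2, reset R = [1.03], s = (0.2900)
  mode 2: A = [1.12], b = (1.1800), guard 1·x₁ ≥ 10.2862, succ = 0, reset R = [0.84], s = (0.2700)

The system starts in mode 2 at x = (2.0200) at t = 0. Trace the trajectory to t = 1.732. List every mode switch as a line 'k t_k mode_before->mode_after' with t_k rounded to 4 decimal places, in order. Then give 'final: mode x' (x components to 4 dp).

1 1.1656 2->0
final: 0 6.4519

Mode 2: guard c·x = 10.2862 hit at Δt = 1.1656 (t = 1.1656), x⁻ = (10.2862) → reset → x⁺ = (8.9104), jump to mode 0
Mode 0: flow for 0.5664 to horizon, guard not reached → x = (6.4519)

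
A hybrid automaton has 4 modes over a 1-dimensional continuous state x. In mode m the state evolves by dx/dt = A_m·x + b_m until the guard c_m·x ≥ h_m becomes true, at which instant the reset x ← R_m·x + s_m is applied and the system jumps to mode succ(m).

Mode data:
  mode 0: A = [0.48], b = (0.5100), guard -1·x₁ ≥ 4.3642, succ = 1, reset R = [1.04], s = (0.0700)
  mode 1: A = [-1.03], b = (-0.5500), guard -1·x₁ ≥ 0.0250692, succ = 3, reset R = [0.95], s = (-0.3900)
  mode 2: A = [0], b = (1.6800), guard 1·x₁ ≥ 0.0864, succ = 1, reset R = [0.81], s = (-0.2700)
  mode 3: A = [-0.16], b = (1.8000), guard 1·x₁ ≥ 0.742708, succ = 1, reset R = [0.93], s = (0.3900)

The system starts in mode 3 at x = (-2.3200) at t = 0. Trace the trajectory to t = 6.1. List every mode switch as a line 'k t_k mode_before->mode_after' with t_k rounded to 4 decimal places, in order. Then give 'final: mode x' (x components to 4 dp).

1 1.5987 3->1
2 2.7197 1->3
3 3.3723 3->1
4 4.4933 1->3
5 5.1460 3->1
final: 1 0.0704

Mode 3: guard c·x = 0.7427 hit at Δt = 1.5987 (t = 1.5987), x⁻ = (0.7427) → reset → x⁺ = (1.0807), jump to mode 1
Mode 1: guard c·x = 0.0251 hit at Δt = 1.1210 (t = 2.7197), x⁻ = (-0.0251) → reset → x⁺ = (-0.4138), jump to mode 3
Mode 3: guard c·x = 0.7427 hit at Δt = 0.6526 (t = 3.3723), x⁻ = (0.7427) → reset → x⁺ = (1.0807), jump to mode 1
Mode 1: guard c·x = 0.0251 hit at Δt = 1.1210 (t = 4.4933), x⁻ = (-0.0251) → reset → x⁺ = (-0.4138), jump to mode 3
Mode 3: guard c·x = 0.7427 hit at Δt = 0.6526 (t = 5.1460), x⁻ = (0.7427) → reset → x⁺ = (1.0807), jump to mode 1
Mode 1: flow for 0.9540 to horizon, guard not reached → x = (0.0704)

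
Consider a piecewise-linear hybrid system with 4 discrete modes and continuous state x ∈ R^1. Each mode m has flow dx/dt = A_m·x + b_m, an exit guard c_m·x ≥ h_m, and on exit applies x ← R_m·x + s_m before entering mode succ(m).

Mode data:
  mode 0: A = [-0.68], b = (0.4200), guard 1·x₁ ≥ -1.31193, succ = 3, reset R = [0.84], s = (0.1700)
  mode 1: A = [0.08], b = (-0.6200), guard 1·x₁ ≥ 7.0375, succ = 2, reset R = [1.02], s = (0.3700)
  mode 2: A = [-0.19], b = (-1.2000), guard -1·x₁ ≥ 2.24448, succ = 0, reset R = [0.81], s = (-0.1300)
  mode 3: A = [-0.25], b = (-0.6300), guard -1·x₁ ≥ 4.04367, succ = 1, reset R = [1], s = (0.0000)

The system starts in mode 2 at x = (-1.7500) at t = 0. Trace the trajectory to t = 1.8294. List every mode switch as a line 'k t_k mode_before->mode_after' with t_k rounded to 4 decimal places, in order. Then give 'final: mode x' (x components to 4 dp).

1 0.6033 2->0
2 1.0223 0->3
final: 3 -1.2222

Mode 2: guard c·x = 2.2445 hit at Δt = 0.6033 (t = 0.6033), x⁻ = (-2.2445) → reset → x⁺ = (-1.9480), jump to mode 0
Mode 0: guard c·x = -1.3119 hit at Δt = 0.4190 (t = 1.0223), x⁻ = (-1.3119) → reset → x⁺ = (-0.9320), jump to mode 3
Mode 3: flow for 0.8071 to horizon, guard not reached → x = (-1.2222)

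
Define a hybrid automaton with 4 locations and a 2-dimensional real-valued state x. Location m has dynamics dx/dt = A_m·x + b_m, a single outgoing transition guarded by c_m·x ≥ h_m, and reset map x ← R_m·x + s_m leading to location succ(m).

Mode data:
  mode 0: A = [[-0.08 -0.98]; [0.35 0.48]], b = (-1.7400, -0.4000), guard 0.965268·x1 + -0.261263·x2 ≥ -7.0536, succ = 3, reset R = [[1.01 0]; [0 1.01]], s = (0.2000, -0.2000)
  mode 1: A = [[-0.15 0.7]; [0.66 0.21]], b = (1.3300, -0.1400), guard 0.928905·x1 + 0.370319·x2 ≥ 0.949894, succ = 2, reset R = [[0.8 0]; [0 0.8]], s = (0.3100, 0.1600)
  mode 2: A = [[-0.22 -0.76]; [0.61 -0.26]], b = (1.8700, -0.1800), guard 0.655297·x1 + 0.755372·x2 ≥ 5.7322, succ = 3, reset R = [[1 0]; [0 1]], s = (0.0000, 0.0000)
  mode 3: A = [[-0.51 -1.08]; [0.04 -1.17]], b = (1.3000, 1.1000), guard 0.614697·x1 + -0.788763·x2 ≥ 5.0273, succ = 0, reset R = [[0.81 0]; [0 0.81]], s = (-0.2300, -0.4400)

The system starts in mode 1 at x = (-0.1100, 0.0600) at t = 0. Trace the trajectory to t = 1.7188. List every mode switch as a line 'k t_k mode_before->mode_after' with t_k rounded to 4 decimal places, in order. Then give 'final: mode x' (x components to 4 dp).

1 0.8032 1->2
final: 2 2.0565 0.9083

Mode 1: guard c·x = 0.9499 hit at Δt = 0.8032 (t = 0.8032), x⁻ = (0.9489, 0.1849) → reset → x⁺ = (1.0691, 0.3080), jump to mode 2
Mode 2: flow for 0.9156 to horizon, guard not reached → x = (2.0565, 0.9083)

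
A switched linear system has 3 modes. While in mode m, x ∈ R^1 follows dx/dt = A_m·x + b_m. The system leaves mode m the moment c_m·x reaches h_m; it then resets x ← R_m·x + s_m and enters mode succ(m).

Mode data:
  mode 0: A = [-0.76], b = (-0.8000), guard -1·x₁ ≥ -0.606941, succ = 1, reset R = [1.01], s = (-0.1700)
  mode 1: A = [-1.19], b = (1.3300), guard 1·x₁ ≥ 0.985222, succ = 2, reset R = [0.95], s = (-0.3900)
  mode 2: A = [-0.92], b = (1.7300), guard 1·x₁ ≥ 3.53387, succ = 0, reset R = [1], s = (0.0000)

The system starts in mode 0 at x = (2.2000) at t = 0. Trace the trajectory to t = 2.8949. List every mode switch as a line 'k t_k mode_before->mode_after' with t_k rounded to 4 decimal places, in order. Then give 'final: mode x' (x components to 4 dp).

Mode 0: guard c·x = -0.6069 hit at Δt = 0.8854 (t = 0.8854), x⁻ = (0.6069) → reset → x⁺ = (0.4430), jump to mode 1
Mode 1: guard c·x = 0.9852 hit at Δt = 1.3682 (t = 2.2536), x⁻ = (0.9852) → reset → x⁺ = (0.5460), jump to mode 2
Mode 2: flow for 0.6413 to horizon, guard not reached → x = (1.1407)

1 0.8854 0->1
2 2.2536 1->2
final: 2 1.1407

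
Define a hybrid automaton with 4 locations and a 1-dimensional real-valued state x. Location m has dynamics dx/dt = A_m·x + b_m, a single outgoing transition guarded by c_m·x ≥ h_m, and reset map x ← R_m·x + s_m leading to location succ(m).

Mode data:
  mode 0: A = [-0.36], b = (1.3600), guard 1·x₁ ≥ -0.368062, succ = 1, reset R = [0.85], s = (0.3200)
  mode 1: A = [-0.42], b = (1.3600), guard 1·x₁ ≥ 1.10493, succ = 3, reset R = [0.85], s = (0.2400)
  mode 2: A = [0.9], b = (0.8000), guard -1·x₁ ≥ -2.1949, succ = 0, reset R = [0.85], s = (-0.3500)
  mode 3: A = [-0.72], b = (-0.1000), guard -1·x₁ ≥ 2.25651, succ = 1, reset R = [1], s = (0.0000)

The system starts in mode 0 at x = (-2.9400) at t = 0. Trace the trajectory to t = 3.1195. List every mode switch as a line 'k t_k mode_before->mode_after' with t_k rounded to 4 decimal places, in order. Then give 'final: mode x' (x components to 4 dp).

1 1.3407 0->1
2 2.3292 1->3
final: 3 0.6073

Mode 0: guard c·x = -0.3681 hit at Δt = 1.3407 (t = 1.3407), x⁻ = (-0.3681) → reset → x⁺ = (0.0071), jump to mode 1
Mode 1: guard c·x = 1.1049 hit at Δt = 0.9885 (t = 2.3292), x⁻ = (1.1049) → reset → x⁺ = (1.1792), jump to mode 3
Mode 3: flow for 0.7903 to horizon, guard not reached → x = (0.6073)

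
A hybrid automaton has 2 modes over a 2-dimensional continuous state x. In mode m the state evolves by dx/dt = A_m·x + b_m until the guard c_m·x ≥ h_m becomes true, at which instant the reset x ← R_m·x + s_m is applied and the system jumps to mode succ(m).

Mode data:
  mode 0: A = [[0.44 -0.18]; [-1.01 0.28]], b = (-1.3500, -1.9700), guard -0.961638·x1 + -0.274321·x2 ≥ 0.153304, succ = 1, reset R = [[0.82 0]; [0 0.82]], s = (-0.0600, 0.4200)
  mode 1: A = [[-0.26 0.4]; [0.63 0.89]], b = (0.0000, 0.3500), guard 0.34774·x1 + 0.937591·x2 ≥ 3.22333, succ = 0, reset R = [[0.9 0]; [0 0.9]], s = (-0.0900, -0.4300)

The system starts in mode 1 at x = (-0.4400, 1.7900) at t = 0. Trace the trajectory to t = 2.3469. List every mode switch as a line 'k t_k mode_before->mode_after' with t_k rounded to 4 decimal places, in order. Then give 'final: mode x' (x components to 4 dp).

Mode 1: guard c·x = 3.2233 hit at Δt = 0.6352 (t = 0.6352), x⁻ = (0.2127, 3.3590) → reset → x⁺ = (0.1015, 2.5931), jump to mode 0
Mode 0: guard c·x = 0.1533 hit at Δt = 0.4558 (t = 1.0910), x⁻ = (-0.7706, 2.1424) → reset → x⁺ = (-0.6919, 2.1768), jump to mode 1
Mode 1: guard c·x = 3.2233 hit at Δt = 0.5060 (t = 1.5970), x⁻ = (-0.0809, 3.4679) → reset → x⁺ = (-0.1628, 2.6911), jump to mode 0
Mode 0: guard c·x = 0.1533 hit at Δt = 0.3408 (t = 1.9377), x⁻ = (-0.8541, 2.4351) → reset → x⁺ = (-0.7603, 2.4168), jump to mode 1
Mode 1: flow for 0.4092 to horizon, guard not reached → x = (-0.2304, 3.4892)

1 0.6352 1->0
2 1.0910 0->1
3 1.5970 1->0
4 1.9377 0->1
final: 1 -0.2304 3.4892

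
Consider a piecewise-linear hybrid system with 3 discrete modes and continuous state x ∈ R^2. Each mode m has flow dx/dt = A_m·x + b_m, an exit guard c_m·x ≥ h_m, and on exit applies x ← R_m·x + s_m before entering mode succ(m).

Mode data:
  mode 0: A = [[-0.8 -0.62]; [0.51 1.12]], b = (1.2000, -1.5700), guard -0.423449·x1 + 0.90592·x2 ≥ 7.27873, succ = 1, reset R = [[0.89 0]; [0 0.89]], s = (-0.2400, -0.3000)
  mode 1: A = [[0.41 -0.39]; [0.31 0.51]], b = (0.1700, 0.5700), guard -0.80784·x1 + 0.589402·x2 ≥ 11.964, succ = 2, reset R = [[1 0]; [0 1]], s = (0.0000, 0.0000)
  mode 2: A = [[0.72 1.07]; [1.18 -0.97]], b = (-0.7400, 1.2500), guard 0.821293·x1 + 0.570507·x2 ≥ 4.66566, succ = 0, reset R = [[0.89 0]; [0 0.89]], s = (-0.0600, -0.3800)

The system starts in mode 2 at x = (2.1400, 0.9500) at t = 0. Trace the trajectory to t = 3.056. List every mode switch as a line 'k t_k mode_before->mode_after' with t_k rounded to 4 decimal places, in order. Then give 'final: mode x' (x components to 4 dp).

Mode 2: guard c·x = 4.6657 hit at Δt = 0.5485 (t = 0.5485), x⁻ = (3.8926, 2.5743) → reset → x⁺ = (3.4045, 1.9111), jump to mode 0
Mode 0: guard c·x = 7.2787 hit at Δt = 1.4614 (t = 2.0099), x⁻ = (-0.5094, 7.7965) → reset → x⁺ = (-0.6934, 6.6389), jump to mode 1
Mode 1: flow for 1.0461 to horizon, guard not reached → x = (-5.2313, 11.0556)

1 0.5485 2->0
2 2.0099 0->1
final: 1 -5.2313 11.0556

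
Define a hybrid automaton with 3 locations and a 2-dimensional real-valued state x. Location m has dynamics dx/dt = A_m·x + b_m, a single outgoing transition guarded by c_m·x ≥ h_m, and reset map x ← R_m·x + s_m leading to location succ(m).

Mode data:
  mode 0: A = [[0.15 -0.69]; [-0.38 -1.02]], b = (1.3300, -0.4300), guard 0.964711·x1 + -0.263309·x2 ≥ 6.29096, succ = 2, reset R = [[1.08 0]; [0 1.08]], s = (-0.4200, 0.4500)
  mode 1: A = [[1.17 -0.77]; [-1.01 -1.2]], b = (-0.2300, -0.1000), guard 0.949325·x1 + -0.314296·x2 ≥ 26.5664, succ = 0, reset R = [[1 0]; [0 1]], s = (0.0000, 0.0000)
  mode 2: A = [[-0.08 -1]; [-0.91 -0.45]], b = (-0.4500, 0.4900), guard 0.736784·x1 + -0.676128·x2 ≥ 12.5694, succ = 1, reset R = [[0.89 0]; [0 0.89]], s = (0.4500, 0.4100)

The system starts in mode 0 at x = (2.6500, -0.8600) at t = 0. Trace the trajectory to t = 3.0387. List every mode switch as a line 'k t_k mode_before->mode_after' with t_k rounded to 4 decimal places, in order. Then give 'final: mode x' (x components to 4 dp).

Mode 0: guard c·x = 6.2910 hit at Δt = 1.1947 (t = 1.1947), x⁻ = (6.0431, -1.7511) → reset → x⁺ = (6.1066, -1.4412), jump to mode 2
Mode 2: guard c·x = 12.5694 hit at Δt = 1.3096 (t = 2.5043), x⁻ = (10.3091, -7.3563) → reset → x⁺ = (9.6251, -6.1371), jump to mode 1
Mode 1: flow for 0.5344 to horizon, guard not reached → x = (21.9839, -9.5292)

1 1.1947 0->2
2 2.5043 2->1
final: 1 21.9839 -9.5292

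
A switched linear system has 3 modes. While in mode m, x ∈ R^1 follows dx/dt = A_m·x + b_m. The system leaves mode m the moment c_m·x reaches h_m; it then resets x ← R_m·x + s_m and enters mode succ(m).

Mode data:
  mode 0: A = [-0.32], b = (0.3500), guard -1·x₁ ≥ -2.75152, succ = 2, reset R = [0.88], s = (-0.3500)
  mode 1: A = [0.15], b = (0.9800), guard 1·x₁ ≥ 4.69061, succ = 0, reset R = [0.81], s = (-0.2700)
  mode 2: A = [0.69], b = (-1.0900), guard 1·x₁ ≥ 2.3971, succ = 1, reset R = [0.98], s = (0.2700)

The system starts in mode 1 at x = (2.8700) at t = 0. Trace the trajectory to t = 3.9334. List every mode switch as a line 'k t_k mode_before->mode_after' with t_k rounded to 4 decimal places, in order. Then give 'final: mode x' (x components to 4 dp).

Mode 1: guard c·x = 4.6906 hit at Δt = 1.1799 (t = 1.1799), x⁻ = (4.6906) → reset → x⁺ = (3.5294), jump to mode 0
Mode 0: guard c·x = -2.7515 hit at Δt = 1.2023 (t = 2.3822), x⁻ = (2.7515) → reset → x⁺ = (2.0713), jump to mode 2
Mode 2: guard c·x = 2.3971 hit at Δt = 0.7368 (t = 3.1190), x⁻ = (2.3971) → reset → x⁺ = (2.6192), jump to mode 1
Mode 1: flow for 0.8144 to horizon, guard not reached → x = (3.8084)

1 1.1799 1->0
2 2.3822 0->2
3 3.1190 2->1
final: 1 3.8084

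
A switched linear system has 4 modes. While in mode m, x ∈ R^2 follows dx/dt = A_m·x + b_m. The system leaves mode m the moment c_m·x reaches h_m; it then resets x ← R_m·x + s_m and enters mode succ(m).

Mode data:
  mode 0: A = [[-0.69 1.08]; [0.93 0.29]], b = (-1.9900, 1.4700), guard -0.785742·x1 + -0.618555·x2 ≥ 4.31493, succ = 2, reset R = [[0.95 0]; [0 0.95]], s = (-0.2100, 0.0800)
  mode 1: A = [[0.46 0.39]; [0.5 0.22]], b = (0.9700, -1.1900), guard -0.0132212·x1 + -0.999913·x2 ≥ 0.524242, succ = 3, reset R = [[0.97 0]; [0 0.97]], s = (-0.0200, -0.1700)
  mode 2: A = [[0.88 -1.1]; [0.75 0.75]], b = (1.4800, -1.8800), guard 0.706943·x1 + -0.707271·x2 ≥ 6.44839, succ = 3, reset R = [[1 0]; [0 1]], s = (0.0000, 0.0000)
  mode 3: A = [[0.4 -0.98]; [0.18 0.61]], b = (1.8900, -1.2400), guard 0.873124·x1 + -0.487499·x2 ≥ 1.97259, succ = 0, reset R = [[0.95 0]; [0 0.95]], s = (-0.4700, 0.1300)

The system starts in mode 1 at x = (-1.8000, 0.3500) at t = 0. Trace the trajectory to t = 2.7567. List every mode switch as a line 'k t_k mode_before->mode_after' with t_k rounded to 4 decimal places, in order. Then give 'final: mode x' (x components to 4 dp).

1 0.4079 1->3
2 1.2215 3->0
3 2.2532 0->2
final: 2 -1.0963 -6.2385

Mode 1: guard c·x = 0.5242 hit at Δt = 0.4079 (t = 0.4079), x⁻ = (-1.7462, -0.5012) → reset → x⁺ = (-1.7139, -0.6562), jump to mode 3
Mode 3: guard c·x = 1.9726 hit at Δt = 0.8136 (t = 1.2215), x⁻ = (0.8509, -2.5223) → reset → x⁺ = (0.3384, -2.2662), jump to mode 0
Mode 0: guard c·x = 4.3149 hit at Δt = 1.0317 (t = 2.2532), x⁻ = (-3.1785, -2.9382) → reset → x⁺ = (-3.2296, -2.7113), jump to mode 2
Mode 2: flow for 0.5035 to horizon, guard not reached → x = (-1.0963, -6.2385)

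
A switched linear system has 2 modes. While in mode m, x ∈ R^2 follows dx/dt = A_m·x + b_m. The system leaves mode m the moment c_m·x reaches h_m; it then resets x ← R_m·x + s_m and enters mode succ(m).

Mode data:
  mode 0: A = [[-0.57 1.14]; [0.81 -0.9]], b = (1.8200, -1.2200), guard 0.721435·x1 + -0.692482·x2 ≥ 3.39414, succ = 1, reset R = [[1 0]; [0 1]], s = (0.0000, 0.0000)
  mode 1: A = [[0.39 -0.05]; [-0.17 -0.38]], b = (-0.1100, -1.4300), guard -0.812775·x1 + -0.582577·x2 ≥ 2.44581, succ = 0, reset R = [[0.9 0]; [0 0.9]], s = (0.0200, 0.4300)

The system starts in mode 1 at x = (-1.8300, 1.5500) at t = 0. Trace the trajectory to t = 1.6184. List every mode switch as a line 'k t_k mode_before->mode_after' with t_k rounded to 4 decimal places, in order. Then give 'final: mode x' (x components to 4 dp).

1 1.1344 1->0
final: 0 -1.4303 -0.7772

Mode 1: guard c·x = 2.4458 hit at Δt = 1.1344 (t = 1.1344), x⁻ = (-3.0619, 0.0735) → reset → x⁺ = (-2.7357, 0.4961), jump to mode 0
Mode 0: flow for 0.4840 to horizon, guard not reached → x = (-1.4303, -0.7772)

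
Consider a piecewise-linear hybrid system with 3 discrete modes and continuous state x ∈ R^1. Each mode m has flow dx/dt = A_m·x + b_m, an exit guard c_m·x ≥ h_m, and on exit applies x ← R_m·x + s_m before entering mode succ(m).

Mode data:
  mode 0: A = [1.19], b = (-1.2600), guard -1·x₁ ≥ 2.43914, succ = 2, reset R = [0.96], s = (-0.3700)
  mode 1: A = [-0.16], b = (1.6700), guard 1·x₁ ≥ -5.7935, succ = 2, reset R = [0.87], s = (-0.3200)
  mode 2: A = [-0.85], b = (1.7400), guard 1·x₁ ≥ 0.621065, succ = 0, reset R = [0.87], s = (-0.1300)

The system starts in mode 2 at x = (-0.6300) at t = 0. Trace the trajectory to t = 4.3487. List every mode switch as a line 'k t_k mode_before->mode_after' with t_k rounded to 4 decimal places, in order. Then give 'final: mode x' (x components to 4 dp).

1 0.7410 2->0
2 2.1572 0->2
3 3.5750 2->0
final: 0 -0.5697

Mode 2: guard c·x = 0.6211 hit at Δt = 0.7410 (t = 0.7410), x⁻ = (0.6211) → reset → x⁺ = (0.4103), jump to mode 0
Mode 0: guard c·x = 2.4391 hit at Δt = 1.4162 (t = 2.1572), x⁻ = (-2.4391) → reset → x⁺ = (-2.7116), jump to mode 2
Mode 2: guard c·x = 0.6211 hit at Δt = 1.4178 (t = 3.5750), x⁻ = (0.6211) → reset → x⁺ = (0.4103), jump to mode 0
Mode 0: flow for 0.7737 to horizon, guard not reached → x = (-0.5697)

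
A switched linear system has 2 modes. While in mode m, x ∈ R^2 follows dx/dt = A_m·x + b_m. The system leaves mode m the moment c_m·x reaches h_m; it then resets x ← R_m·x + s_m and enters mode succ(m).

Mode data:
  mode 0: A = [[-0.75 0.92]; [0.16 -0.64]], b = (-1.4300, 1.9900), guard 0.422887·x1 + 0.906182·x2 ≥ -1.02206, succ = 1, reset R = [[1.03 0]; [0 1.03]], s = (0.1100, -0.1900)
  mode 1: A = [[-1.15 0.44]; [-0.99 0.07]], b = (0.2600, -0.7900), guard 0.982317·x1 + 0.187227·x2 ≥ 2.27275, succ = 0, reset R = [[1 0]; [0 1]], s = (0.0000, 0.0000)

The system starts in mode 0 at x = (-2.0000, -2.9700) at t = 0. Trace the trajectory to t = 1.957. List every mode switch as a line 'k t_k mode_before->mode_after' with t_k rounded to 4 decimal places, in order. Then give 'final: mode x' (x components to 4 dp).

Mode 0: guard c·x = -1.0221 hit at Δt = 1.3297 (t = 1.3297), x⁻ = (-2.6792, 0.1224) → reset → x⁺ = (-2.6496, -0.0639), jump to mode 1
Mode 1: flow for 0.6273 to horizon, guard not reached → x = (-1.0994, 0.5705)

1 1.3297 0->1
final: 1 -1.0994 0.5705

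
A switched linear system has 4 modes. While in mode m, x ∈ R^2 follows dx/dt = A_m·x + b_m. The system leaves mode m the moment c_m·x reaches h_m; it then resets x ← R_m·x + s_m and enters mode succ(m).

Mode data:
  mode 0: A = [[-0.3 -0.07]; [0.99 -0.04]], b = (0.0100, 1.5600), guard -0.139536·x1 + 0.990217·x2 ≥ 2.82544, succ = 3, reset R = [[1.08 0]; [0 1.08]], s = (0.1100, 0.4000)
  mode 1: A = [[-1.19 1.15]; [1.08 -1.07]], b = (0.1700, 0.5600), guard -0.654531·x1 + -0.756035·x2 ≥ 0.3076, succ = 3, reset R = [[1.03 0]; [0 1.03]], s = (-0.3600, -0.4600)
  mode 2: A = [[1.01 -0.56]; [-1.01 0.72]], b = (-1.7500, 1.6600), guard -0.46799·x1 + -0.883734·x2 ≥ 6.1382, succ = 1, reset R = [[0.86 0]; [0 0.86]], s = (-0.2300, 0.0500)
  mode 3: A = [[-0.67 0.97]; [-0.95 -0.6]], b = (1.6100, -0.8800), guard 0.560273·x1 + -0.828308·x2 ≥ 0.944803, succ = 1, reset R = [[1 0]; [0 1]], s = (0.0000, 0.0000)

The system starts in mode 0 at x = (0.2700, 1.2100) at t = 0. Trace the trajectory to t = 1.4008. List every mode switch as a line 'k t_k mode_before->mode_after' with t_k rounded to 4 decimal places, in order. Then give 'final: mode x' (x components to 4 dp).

1 0.9989 0->3
final: 3 1.6663 2.0781

Mode 0: guard c·x = 2.8254 hit at Δt = 0.9989 (t = 0.9989), x⁻ = (0.0819, 2.8649) → reset → x⁺ = (0.1984, 3.4941), jump to mode 3
Mode 3: flow for 0.4019 to horizon, guard not reached → x = (1.6663, 2.0781)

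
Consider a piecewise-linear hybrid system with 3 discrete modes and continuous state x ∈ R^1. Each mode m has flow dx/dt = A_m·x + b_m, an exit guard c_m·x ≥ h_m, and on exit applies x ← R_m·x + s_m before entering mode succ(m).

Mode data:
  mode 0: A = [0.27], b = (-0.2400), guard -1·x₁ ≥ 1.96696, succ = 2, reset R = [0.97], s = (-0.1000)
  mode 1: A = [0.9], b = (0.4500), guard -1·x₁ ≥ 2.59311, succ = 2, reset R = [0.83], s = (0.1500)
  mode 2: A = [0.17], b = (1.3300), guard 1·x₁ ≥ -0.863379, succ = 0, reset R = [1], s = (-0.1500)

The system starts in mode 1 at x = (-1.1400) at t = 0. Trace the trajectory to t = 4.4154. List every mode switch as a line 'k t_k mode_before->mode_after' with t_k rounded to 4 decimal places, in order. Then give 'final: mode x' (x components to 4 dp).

Mode 1: guard c·x = 2.5931 hit at Δt = 1.3166 (t = 1.3166), x⁻ = (-2.5931) → reset → x⁺ = (-2.0023), jump to mode 2
Mode 2: guard c·x = -0.8634 hit at Δt = 1.0511 (t = 2.3677), x⁻ = (-0.8634) → reset → x⁺ = (-1.0134), jump to mode 0
Mode 0: guard c·x = 1.9670 hit at Δt = 1.5049 (t = 3.8726), x⁻ = (-1.9670) → reset → x⁺ = (-2.0080), jump to mode 2
Mode 2: flow for 0.5428 to horizon, guard not reached → x = (-1.4458)

1 1.3166 1->2
2 2.3677 2->0
3 3.8726 0->2
final: 2 -1.4458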